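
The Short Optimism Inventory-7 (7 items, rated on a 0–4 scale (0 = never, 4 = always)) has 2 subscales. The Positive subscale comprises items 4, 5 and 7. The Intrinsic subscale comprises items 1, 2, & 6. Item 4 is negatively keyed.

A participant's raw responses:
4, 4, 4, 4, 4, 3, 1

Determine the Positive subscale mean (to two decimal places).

1.67

Positive items: 4, 5, 7.
Of these, item 4 is negatively keyed; reverse-coded value = 4 − response.
  item 4: 4 − 4 = 0
  item 5: 4
  item 7: 1
Sum = 0 + 4 + 1 = 5
Mean = 5 / 3 = 1.67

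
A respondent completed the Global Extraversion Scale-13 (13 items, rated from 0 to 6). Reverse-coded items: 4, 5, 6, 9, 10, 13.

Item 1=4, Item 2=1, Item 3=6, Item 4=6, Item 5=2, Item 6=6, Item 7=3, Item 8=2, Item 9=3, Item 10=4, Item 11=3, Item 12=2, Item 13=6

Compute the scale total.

Reverse-coded items (reversed = (0+6) − raw = 6 − raw):
  item 4: 6 − 6 = 0
  item 5: 6 − 2 = 4
  item 6: 6 − 6 = 0
  item 9: 6 − 3 = 3
  item 10: 6 − 4 = 2
  item 13: 6 − 6 = 0
Scored items: 4, 1, 6, 0, 4, 0, 3, 2, 3, 2, 3, 2, 0
Total = 4 + 1 + 6 + 0 + 4 + 0 + 3 + 2 + 3 + 2 + 3 + 2 + 0 = 30

30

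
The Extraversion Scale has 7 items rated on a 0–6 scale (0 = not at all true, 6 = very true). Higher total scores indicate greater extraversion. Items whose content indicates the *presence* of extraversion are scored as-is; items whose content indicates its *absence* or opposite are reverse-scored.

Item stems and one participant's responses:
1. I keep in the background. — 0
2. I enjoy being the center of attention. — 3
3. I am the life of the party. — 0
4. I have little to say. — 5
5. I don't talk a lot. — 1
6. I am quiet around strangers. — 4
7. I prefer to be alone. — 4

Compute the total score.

Items 1, 4, 5, 6, 7 describe the absence/opposite of extraversion → reverse-score.
reverse-coded value = 6 − response.
  item 1: 6 − 0 = 6
  item 2: 3
  item 3: 0
  item 4: 6 − 5 = 1
  item 5: 6 − 1 = 5
  item 6: 6 − 4 = 2
  item 7: 6 − 4 = 2
Total = 6 + 3 + 0 + 1 + 5 + 2 + 2 = 19

19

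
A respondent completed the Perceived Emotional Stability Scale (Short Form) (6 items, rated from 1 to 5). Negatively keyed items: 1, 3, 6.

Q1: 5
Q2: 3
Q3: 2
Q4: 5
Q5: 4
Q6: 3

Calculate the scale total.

Apply reverse scoring (reverse-coded value = 6 − response):
  item 1: 6 − 5 = 1
  item 3: 6 − 2 = 4
  item 6: 6 − 3 = 3
Scored items: 1, 3, 4, 5, 4, 3
Total = 1 + 3 + 4 + 5 + 4 + 3 = 20

20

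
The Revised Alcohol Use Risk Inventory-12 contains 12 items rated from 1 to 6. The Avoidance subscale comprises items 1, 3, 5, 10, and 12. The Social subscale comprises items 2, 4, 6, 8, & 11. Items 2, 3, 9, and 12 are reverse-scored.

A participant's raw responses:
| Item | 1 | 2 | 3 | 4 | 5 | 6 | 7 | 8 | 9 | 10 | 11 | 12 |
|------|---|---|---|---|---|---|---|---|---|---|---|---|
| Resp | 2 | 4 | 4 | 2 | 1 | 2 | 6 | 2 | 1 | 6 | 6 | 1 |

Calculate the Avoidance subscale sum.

18

Avoidance items: 1, 3, 5, 10, 12.
Of these, items 3 and 12 are reverse-scored; on a 1–6 scale, reversed = 7 − raw.
  item 1: 2
  item 3: 7 − 4 = 3
  item 5: 1
  item 10: 6
  item 12: 7 − 1 = 6
Sum = 2 + 3 + 1 + 6 + 6 = 18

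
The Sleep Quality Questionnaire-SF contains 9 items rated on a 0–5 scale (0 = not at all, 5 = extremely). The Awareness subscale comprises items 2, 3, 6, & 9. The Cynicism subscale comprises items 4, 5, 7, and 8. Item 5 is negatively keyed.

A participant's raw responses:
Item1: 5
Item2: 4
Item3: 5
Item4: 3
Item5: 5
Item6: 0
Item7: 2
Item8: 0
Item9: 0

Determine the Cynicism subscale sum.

Cynicism items: 4, 5, 7, 8.
Of these, item 5 is negatively keyed; reverse-coded value = 5 − response.
  item 4: 3
  item 5: 5 − 5 = 0
  item 7: 2
  item 8: 0
Sum = 3 + 0 + 2 + 0 = 5

5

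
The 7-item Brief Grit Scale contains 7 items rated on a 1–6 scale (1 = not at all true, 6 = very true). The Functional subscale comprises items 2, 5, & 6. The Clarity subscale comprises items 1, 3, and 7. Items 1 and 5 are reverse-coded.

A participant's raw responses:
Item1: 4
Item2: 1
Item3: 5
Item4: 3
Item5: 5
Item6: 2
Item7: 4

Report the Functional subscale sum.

Functional items: 2, 5, 6.
Of these, item 5 is reverse-coded; on a 1–6 scale, reversed = 7 − raw.
  item 2: 1
  item 5: 7 − 5 = 2
  item 6: 2
Sum = 1 + 2 + 2 = 5

5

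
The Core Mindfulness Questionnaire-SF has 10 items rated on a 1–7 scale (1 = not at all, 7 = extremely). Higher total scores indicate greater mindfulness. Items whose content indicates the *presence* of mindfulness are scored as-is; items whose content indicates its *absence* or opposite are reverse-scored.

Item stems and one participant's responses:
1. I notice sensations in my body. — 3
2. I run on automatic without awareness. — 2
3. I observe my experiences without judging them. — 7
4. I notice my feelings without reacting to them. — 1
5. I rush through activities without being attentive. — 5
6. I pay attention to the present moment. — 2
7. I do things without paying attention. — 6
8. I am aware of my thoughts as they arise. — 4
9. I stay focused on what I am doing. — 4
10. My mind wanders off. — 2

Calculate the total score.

38

Items 2, 5, 7, 10 describe the absence/opposite of mindfulness → reverse-score.
reverse-coded value = 8 − response.
  item 1: 3
  item 2: 8 − 2 = 6
  item 3: 7
  item 4: 1
  item 5: 8 − 5 = 3
  item 6: 2
  item 7: 8 − 6 = 2
  item 8: 4
  item 9: 4
  item 10: 8 − 2 = 6
Total = 3 + 6 + 7 + 1 + 3 + 2 + 2 + 4 + 4 + 6 = 38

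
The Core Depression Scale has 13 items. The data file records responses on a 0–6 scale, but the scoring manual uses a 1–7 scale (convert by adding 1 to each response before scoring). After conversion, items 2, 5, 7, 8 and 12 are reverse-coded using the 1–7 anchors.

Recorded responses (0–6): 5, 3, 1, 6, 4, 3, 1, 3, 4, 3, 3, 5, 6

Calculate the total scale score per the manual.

58

Convert to 1–7: 6, 4, 2, 7, 5, 4, 2, 4, 5, 4, 4, 6, 7
Reverse-coded (reversed = (1+7) − raw = 8 − raw):
  item 2: 8 − 4 = 4
  item 5: 8 − 5 = 3
  item 7: 8 − 2 = 6
  item 8: 8 − 4 = 4
  item 12: 8 − 6 = 2
Scored: 6, 4, 2, 7, 3, 4, 6, 4, 5, 4, 4, 2, 7
Total = 58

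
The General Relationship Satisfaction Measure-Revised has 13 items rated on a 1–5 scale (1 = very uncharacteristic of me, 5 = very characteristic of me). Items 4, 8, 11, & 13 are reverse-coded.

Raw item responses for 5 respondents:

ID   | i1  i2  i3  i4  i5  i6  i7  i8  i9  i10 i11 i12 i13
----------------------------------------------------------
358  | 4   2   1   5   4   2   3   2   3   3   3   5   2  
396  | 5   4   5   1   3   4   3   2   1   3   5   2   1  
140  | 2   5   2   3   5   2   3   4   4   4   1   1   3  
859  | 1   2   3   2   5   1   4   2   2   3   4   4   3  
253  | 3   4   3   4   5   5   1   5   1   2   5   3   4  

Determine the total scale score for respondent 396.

Respondent 396 raw: 5, 4, 5, 1, 3, 4, 3, 2, 1, 3, 5, 2, 1.
Reverse-coded (reversed = (1+5) − raw = 6 − raw):
  item 1: 5
  item 2: 4
  item 3: 5
  item 4: 6 − 1 = 5
  item 5: 3
  item 6: 4
  item 7: 3
  item 8: 6 − 2 = 4
  item 9: 1
  item 10: 3
  item 11: 6 − 5 = 1
  item 12: 2
  item 13: 6 − 1 = 5
Sum = 5 + 4 + 5 + 5 + 3 + 4 + 3 + 4 + 1 + 3 + 1 + 2 + 5 = 45

45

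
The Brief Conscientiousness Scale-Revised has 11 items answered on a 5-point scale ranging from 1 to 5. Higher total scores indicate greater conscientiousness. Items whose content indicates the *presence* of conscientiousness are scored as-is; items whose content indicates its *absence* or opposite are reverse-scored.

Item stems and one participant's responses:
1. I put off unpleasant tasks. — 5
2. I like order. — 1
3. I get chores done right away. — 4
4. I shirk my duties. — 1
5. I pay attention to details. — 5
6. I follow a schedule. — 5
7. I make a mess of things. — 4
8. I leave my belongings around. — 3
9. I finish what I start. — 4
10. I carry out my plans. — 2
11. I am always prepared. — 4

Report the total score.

Items 1, 4, 7, 8 describe the absence/opposite of conscientiousness → reverse-score.
reverse-coded value = 6 − response.
  item 1: 6 − 5 = 1
  item 2: 1
  item 3: 4
  item 4: 6 − 1 = 5
  item 5: 5
  item 6: 5
  item 7: 6 − 4 = 2
  item 8: 6 − 3 = 3
  item 9: 4
  item 10: 2
  item 11: 4
Total = 1 + 1 + 4 + 5 + 5 + 5 + 2 + 3 + 4 + 2 + 4 = 36

36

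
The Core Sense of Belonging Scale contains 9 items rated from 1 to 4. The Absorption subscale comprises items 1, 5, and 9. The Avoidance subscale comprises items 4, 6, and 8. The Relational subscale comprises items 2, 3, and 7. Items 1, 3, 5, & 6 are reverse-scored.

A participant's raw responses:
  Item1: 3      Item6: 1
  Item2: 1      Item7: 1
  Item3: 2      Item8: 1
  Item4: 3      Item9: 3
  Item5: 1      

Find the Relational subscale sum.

Relational items: 2, 3, 7.
Of these, item 3 is reverse-scored; on a 1–4 scale, reversed = 5 − raw.
  item 2: 1
  item 3: 5 − 2 = 3
  item 7: 1
Sum = 1 + 3 + 1 = 5

5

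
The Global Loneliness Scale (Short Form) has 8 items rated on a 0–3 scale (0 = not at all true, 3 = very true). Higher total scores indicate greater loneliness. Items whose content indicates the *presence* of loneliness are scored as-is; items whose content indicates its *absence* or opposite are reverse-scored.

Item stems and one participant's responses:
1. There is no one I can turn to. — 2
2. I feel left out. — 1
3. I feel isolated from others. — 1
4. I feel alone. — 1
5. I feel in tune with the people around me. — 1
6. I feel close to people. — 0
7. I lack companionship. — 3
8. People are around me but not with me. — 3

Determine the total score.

16

Items 5, 6 describe the absence/opposite of loneliness → reverse-score.
reversed = (0+3) − raw = 3 − raw.
  item 1: 2
  item 2: 1
  item 3: 1
  item 4: 1
  item 5: 3 − 1 = 2
  item 6: 3 − 0 = 3
  item 7: 3
  item 8: 3
Total = 2 + 1 + 1 + 1 + 2 + 3 + 3 + 3 = 16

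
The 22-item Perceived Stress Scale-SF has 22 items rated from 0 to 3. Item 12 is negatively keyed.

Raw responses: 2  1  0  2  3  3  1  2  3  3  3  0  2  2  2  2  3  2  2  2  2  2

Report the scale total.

Reversing item 12 with 3 − raw:
Total = 2 + 1 + 0 + 2 + 3 + 3 + 1 + 2 + 3 + 3 + 3 + (3−0) + 2 + 2 + 2 + 2 + 3 + 2 + 2 + 2 + 2 + 2
      = 2 + 1 + 0 + 2 + 3 + 3 + 1 + 2 + 3 + 3 + 3 + 3 + 2 + 2 + 2 + 2 + 3 + 2 + 2 + 2 + 2 + 2 = 47

47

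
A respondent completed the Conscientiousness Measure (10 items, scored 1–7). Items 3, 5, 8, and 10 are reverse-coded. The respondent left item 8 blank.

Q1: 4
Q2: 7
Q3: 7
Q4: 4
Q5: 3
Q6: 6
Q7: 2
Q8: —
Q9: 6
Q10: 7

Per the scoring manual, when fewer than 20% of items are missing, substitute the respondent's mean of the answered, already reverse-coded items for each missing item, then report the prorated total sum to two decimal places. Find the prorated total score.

40.00

Reverse-coded (on a 1–7 scale, reversed = 8 − raw):
  item 3: 8 − 7 = 1
  item 5: 8 − 3 = 5
  item 10: 8 − 7 = 1
Completed scored items (9 of 10): 4, 7, 1, 4, 5, 6, 2, 6, 1; sum = 36.
Person mean = 36 / 9 ≈ 4.0000
Prorated total = (36 / 9) × 10 = 40.00 (to 2 dp)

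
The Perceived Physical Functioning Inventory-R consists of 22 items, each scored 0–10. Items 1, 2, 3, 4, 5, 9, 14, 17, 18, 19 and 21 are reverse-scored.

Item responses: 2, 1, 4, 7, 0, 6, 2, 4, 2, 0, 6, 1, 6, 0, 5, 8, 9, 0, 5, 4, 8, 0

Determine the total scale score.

114

Reversing items 1, 2, 3, 4, 5, 9, 14, 17, 18, 19 and 21 with 10 − raw:
Total = (10−2) + (10−1) + (10−4) + (10−7) + (10−0) + 6 + 2 + 4 + (10−2) + 0 + 6 + 1 + 6 + (10−0) + 5 + 8 + (10−9) + (10−0) + (10−5) + 4 + (10−8) + 0
      = 8 + 9 + 6 + 3 + 10 + 6 + 2 + 4 + 8 + 0 + 6 + 1 + 6 + 10 + 5 + 8 + 1 + 10 + 5 + 4 + 2 + 0 = 114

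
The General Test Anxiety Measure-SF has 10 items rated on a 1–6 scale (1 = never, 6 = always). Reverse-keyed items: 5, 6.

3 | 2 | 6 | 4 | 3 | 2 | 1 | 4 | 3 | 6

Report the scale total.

Raw sum = 34. Reverse-keyed items: 5, 6; their raw sum = 5.
Each reversal replaces raw with 7 − raw, changing the total by 7 − 2·raw per item.
Total = 34 + 2·7 − 2·5 = 34 + 14 − 10 = 38

38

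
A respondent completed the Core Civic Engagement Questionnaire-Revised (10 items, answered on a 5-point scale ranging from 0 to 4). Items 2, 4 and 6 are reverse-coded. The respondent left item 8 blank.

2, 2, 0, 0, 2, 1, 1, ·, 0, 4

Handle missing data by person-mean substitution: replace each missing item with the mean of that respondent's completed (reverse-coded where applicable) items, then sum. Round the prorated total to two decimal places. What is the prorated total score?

Reverse-coded (reverse-coded value = 4 − response):
  item 2: 4 − 2 = 2
  item 4: 4 − 0 = 4
  item 6: 4 − 1 = 3
Completed scored items (9 of 10): 2, 2, 0, 4, 2, 3, 1, 0, 4; sum = 18.
Person mean = 18 / 9 ≈ 2.0000
Prorated total = (18 / 9) × 10 = 20.00 (to 2 dp)

20.00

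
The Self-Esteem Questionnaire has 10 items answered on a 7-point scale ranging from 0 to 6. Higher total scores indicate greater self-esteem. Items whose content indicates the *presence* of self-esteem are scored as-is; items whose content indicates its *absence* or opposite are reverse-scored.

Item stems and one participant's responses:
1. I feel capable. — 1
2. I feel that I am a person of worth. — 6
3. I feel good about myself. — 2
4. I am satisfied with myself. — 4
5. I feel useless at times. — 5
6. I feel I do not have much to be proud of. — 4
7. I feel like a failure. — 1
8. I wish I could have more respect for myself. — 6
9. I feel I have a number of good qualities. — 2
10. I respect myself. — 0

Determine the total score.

Items 5, 6, 7, 8 describe the absence/opposite of self-esteem → reverse-score.
reverse-coded value = 6 − response.
  item 1: 1
  item 2: 6
  item 3: 2
  item 4: 4
  item 5: 6 − 5 = 1
  item 6: 6 − 4 = 2
  item 7: 6 − 1 = 5
  item 8: 6 − 6 = 0
  item 9: 2
  item 10: 0
Total = 1 + 6 + 2 + 4 + 1 + 2 + 5 + 0 + 2 + 0 = 23

23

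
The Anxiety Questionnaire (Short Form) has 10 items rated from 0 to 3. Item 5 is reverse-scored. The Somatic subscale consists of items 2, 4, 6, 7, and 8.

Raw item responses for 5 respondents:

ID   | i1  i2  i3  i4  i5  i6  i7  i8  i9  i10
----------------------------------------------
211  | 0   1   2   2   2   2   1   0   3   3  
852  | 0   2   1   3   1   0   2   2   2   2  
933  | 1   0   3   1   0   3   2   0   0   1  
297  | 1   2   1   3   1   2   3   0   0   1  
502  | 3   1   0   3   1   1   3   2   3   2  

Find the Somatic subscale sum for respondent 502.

Respondent 502 raw: 3, 1, 0, 3, 1, 1, 3, 2, 3, 2.
Somatic items: 2, 4, 6, 7, 8.
Reverse-coded (on a 0–3 scale, reversed = 3 − raw):
  item 2: 1
  item 4: 3
  item 6: 1
  item 7: 3
  item 8: 2
Sum = 1 + 3 + 1 + 3 + 2 = 10

10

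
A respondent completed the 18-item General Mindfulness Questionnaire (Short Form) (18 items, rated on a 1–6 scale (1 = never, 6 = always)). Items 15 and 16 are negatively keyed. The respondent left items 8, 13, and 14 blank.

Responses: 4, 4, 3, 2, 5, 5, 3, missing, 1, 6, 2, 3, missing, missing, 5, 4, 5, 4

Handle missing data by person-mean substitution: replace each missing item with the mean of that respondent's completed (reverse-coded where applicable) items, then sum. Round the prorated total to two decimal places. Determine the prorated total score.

Reverse-coded (on a 1–6 scale, reversed = 7 − raw):
  item 15: 7 − 5 = 2
  item 16: 7 − 4 = 3
Completed scored items (15 of 18): 4, 4, 3, 2, 5, 5, 3, 1, 6, 2, 3, 2, 3, 5, 4; sum = 52.
Person mean = 52 / 15 ≈ 3.4667
Prorated total = (52 / 15) × 18 = 62.40 (to 2 dp)

62.40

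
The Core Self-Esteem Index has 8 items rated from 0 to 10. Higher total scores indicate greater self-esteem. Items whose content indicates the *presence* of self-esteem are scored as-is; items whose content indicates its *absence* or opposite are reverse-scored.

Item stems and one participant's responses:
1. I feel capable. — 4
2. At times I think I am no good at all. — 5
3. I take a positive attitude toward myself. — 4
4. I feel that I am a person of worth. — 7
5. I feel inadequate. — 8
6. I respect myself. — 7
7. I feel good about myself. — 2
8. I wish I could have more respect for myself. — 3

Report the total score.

Items 2, 5, 8 describe the absence/opposite of self-esteem → reverse-score.
on a 0–10 scale, reversed = 10 − raw.
  item 1: 4
  item 2: 10 − 5 = 5
  item 3: 4
  item 4: 7
  item 5: 10 − 8 = 2
  item 6: 7
  item 7: 2
  item 8: 10 − 3 = 7
Total = 4 + 5 + 4 + 7 + 2 + 7 + 2 + 7 = 38

38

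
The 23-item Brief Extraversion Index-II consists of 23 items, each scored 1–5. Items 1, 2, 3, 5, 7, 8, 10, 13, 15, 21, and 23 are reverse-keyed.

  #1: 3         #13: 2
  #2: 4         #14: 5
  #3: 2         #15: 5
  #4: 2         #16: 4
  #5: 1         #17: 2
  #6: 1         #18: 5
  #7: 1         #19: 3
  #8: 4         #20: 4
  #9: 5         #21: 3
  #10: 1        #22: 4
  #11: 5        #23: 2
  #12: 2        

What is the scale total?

80

Reverse-keyed items use 6 − raw:
  item 1: 6 − 3 = 3
  item 2: 6 − 4 = 2
  item 3: 6 − 2 = 4
  item 5: 6 − 1 = 5
  item 7: 6 − 1 = 5
  item 8: 6 − 4 = 2
  item 10: 6 − 1 = 5
  item 13: 6 − 2 = 4
  item 15: 6 − 5 = 1
  item 21: 6 − 3 = 3
  item 23: 6 − 2 = 4
Scored items: 3, 2, 4, 2, 5, 1, 5, 2, 5, 5, 5, 2, 4, 5, 1, 4, 2, 5, 3, 4, 3, 4, 4
Total = 3 + 2 + 4 + 2 + 5 + 1 + 5 + 2 + 5 + 5 + 5 + 2 + 4 + 5 + 1 + 4 + 2 + 5 + 3 + 4 + 3 + 4 + 4 = 80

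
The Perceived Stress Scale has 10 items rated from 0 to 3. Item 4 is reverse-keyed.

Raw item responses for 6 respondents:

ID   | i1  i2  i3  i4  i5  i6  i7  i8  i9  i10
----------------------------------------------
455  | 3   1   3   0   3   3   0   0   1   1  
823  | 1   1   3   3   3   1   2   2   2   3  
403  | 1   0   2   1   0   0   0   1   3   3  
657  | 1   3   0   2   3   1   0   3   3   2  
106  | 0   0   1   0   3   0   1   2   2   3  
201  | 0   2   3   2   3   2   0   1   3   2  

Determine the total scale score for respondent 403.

Respondent 403 raw: 1, 0, 2, 1, 0, 0, 0, 1, 3, 3.
Reverse-coded (reversed = (0+3) − raw = 3 − raw):
  item 1: 1
  item 2: 0
  item 3: 2
  item 4: 3 − 1 = 2
  item 5: 0
  item 6: 0
  item 7: 0
  item 8: 1
  item 9: 3
  item 10: 3
Sum = 1 + 0 + 2 + 2 + 0 + 0 + 0 + 1 + 3 + 3 = 12

12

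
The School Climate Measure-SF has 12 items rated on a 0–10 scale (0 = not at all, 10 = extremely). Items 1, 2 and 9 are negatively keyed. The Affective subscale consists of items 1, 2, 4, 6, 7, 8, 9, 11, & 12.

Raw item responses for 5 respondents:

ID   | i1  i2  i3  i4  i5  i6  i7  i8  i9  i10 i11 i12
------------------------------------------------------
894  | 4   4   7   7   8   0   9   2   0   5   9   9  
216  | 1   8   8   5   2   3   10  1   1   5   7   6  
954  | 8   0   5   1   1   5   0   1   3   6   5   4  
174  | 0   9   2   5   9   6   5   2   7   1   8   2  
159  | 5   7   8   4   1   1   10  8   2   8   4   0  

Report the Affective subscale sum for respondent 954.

35

Respondent 954 raw: 8, 0, 5, 1, 1, 5, 0, 1, 3, 6, 5, 4.
Affective items: 1, 2, 4, 6, 7, 8, 9, 11, 12.
Reverse-coded (reversed = (0+10) − raw = 10 − raw):
  item 1: 10 − 8 = 2
  item 2: 10 − 0 = 10
  item 4: 1
  item 6: 5
  item 7: 0
  item 8: 1
  item 9: 10 − 3 = 7
  item 11: 5
  item 12: 4
Sum = 2 + 10 + 1 + 5 + 0 + 1 + 7 + 5 + 4 = 35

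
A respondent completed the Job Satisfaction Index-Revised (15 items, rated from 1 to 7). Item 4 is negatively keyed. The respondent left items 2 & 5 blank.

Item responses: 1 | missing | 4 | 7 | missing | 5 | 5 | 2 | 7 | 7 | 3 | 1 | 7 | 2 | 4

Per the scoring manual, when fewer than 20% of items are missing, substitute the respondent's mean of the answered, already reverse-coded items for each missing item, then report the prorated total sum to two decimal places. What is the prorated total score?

Reverse-coded (on a 1–7 scale, reversed = 8 − raw):
  item 4: 8 − 7 = 1
Completed scored items (13 of 15): 1, 4, 1, 5, 5, 2, 7, 7, 3, 1, 7, 2, 4; sum = 49.
Person mean = 49 / 13 ≈ 3.7692
Prorated total = (49 / 13) × 15 = 56.54 (to 2 dp)

56.54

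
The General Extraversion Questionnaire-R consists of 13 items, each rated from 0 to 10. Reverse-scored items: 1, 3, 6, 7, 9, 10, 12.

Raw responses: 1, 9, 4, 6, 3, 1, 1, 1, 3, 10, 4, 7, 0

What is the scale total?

66

Reverse-scored items use 10 − raw:
  item 1: 10 − 1 = 9
  item 3: 10 − 4 = 6
  item 6: 10 − 1 = 9
  item 7: 10 − 1 = 9
  item 9: 10 − 3 = 7
  item 10: 10 − 10 = 0
  item 12: 10 − 7 = 3
Scored items: 9, 9, 6, 6, 3, 9, 9, 1, 7, 0, 4, 3, 0
Total = 9 + 9 + 6 + 6 + 3 + 9 + 9 + 1 + 7 + 0 + 4 + 3 + 0 = 66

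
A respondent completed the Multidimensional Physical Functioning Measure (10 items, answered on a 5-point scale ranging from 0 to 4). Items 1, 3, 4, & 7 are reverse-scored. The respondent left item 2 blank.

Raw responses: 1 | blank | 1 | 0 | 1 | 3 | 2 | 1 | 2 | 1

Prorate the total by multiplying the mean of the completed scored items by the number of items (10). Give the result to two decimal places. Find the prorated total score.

22.22

Reverse-coded (reverse-coded value = 4 − response):
  item 1: 4 − 1 = 3
  item 3: 4 − 1 = 3
  item 4: 4 − 0 = 4
  item 7: 4 − 2 = 2
Completed scored items (9 of 10): 3, 3, 4, 1, 3, 2, 1, 2, 1; sum = 20.
Person mean = 20 / 9 ≈ 2.2222
Prorated total = (20 / 9) × 10 = 22.22 (to 2 dp)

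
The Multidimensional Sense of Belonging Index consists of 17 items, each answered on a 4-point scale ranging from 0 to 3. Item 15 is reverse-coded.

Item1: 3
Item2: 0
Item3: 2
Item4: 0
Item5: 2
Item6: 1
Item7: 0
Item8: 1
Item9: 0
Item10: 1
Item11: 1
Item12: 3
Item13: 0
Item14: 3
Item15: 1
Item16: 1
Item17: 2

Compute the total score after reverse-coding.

Reversing item 15 with 3 − raw:
Total = 3 + 0 + 2 + 0 + 2 + 1 + 0 + 1 + 0 + 1 + 1 + 3 + 0 + 3 + (3−1) + 1 + 2
      = 3 + 0 + 2 + 0 + 2 + 1 + 0 + 1 + 0 + 1 + 1 + 3 + 0 + 3 + 2 + 1 + 2 = 22

22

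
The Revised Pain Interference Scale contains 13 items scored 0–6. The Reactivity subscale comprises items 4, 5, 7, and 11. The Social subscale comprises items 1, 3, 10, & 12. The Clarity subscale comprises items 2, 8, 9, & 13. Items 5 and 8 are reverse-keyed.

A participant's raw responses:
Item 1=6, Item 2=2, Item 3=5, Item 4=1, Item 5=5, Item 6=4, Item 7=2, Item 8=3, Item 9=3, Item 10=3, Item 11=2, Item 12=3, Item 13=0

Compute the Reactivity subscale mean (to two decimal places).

1.50

Reactivity items: 4, 5, 7, 11.
Of these, item 5 is reverse-keyed; reversed = (0+6) − raw = 6 − raw.
  item 4: 1
  item 5: 6 − 5 = 1
  item 7: 2
  item 11: 2
Sum = 1 + 1 + 2 + 2 = 6
Mean = 6 / 4 = 1.50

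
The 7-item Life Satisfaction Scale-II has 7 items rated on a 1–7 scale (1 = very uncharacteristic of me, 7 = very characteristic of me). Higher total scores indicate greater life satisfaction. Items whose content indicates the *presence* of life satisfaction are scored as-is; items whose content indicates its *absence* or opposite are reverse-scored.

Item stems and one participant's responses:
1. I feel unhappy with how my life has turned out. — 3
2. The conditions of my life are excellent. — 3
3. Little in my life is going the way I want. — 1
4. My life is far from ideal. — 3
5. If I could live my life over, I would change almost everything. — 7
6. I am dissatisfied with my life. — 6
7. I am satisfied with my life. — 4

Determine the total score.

27

Items 1, 3, 4, 5, 6 describe the absence/opposite of life satisfaction → reverse-score.
on a 1–7 scale, reversed = 8 − raw.
  item 1: 8 − 3 = 5
  item 2: 3
  item 3: 8 − 1 = 7
  item 4: 8 − 3 = 5
  item 5: 8 − 7 = 1
  item 6: 8 − 6 = 2
  item 7: 4
Total = 5 + 3 + 7 + 5 + 1 + 2 + 4 = 27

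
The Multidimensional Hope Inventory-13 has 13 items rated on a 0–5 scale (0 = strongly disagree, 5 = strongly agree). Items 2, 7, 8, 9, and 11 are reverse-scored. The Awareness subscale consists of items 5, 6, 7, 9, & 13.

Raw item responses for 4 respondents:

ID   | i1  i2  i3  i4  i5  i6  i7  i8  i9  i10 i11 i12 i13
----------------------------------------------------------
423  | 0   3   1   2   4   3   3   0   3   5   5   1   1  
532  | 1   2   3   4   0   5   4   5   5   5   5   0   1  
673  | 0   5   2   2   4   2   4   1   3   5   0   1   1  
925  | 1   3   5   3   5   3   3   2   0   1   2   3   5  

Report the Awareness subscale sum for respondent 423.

Respondent 423 raw: 0, 3, 1, 2, 4, 3, 3, 0, 3, 5, 5, 1, 1.
Awareness items: 5, 6, 7, 9, 13.
Reverse-coded (on a 0–5 scale, reversed = 5 − raw):
  item 5: 4
  item 6: 3
  item 7: 5 − 3 = 2
  item 9: 5 − 3 = 2
  item 13: 1
Sum = 4 + 3 + 2 + 2 + 1 = 12

12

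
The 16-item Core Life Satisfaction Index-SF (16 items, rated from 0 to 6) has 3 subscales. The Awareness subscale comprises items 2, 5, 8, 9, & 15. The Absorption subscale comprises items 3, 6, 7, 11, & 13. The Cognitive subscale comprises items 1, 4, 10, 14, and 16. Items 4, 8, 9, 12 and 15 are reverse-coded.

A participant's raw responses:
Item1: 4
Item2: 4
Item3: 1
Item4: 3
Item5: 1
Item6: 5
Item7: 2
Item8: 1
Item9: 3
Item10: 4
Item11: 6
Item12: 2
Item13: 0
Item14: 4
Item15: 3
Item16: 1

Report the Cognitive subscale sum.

Cognitive items: 1, 4, 10, 14, 16.
Of these, item 4 is reverse-coded; reversed = (0+6) − raw = 6 − raw.
  item 1: 4
  item 4: 6 − 3 = 3
  item 10: 4
  item 14: 4
  item 16: 1
Sum = 4 + 3 + 4 + 4 + 1 = 16

16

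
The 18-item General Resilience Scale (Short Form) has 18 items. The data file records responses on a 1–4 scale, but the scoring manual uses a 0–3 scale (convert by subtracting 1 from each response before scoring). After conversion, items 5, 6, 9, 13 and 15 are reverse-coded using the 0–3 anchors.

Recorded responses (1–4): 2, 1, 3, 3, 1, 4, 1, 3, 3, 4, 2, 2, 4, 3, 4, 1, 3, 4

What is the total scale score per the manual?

23

Convert to 0–3: 1, 0, 2, 2, 0, 3, 0, 2, 2, 3, 1, 1, 3, 2, 3, 0, 2, 3
Reverse-coded (reverse-coded value = 3 − response):
  item 5: 3 − 0 = 3
  item 6: 3 − 3 = 0
  item 9: 3 − 2 = 1
  item 13: 3 − 3 = 0
  item 15: 3 − 3 = 0
Scored: 1, 0, 2, 2, 3, 0, 0, 2, 1, 3, 1, 1, 0, 2, 0, 0, 2, 3
Total = 23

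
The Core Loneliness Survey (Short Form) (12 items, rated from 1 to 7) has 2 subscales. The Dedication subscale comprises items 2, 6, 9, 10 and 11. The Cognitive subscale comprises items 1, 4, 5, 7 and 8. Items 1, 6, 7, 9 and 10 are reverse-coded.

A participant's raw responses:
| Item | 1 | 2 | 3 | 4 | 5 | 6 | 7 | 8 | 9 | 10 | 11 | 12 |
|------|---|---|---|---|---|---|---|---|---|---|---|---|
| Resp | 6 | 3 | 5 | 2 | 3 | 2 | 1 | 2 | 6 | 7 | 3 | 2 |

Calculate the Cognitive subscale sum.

Cognitive items: 1, 4, 5, 7, 8.
Of these, items 1 and 7 are reverse-coded; reversed = (1+7) − raw = 8 − raw.
  item 1: 8 − 6 = 2
  item 4: 2
  item 5: 3
  item 7: 8 − 1 = 7
  item 8: 2
Sum = 2 + 2 + 3 + 7 + 2 = 16

16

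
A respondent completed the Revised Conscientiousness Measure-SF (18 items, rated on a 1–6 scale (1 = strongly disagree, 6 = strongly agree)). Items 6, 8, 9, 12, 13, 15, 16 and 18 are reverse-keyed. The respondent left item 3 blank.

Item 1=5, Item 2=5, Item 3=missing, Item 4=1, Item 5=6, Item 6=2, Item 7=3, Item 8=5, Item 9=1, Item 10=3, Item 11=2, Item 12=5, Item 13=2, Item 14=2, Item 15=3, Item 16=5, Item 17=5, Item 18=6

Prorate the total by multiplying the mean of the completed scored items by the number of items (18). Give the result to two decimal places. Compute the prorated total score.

62.47

Reverse-coded (on a 1–6 scale, reversed = 7 − raw):
  item 6: 7 − 2 = 5
  item 8: 7 − 5 = 2
  item 9: 7 − 1 = 6
  item 12: 7 − 5 = 2
  item 13: 7 − 2 = 5
  item 15: 7 − 3 = 4
  item 16: 7 − 5 = 2
  item 18: 7 − 6 = 1
Completed scored items (17 of 18): 5, 5, 1, 6, 5, 3, 2, 6, 3, 2, 2, 5, 2, 4, 2, 5, 1; sum = 59.
Person mean = 59 / 17 ≈ 3.4706
Prorated total = (59 / 17) × 18 = 62.47 (to 2 dp)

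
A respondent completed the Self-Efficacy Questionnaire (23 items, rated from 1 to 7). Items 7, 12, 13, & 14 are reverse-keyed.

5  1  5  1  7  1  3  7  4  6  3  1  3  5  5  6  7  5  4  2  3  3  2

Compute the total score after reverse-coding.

97

Raw sum = 89. Reverse-keyed items: 7, 12, 13, 14; their raw sum = 12.
Each reversal replaces raw with 8 − raw, changing the total by 8 − 2·raw per item.
Total = 89 + 4·8 − 2·12 = 89 + 32 − 24 = 97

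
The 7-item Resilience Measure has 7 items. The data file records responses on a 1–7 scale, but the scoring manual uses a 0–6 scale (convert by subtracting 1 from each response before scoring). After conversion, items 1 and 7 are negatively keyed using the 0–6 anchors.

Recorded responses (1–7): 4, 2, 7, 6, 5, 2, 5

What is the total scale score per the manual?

22

Convert to 0–6: 3, 1, 6, 5, 4, 1, 4
Reverse-coded (on a 0–6 scale, reversed = 6 − raw):
  item 1: 6 − 3 = 3
  item 7: 6 − 4 = 2
Scored: 3, 1, 6, 5, 4, 1, 2
Total = 22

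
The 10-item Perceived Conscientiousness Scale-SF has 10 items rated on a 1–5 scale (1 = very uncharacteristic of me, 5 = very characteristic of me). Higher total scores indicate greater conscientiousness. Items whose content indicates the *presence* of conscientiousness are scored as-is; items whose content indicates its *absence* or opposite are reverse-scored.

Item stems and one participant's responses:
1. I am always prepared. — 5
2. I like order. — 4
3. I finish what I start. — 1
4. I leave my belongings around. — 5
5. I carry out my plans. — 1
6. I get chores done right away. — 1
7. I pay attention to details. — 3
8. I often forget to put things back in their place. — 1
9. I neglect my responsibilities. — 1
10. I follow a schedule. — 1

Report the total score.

Items 4, 8, 9 describe the absence/opposite of conscientiousness → reverse-score.
reversed = (1+5) − raw = 6 − raw.
  item 1: 5
  item 2: 4
  item 3: 1
  item 4: 6 − 5 = 1
  item 5: 1
  item 6: 1
  item 7: 3
  item 8: 6 − 1 = 5
  item 9: 6 − 1 = 5
  item 10: 1
Total = 5 + 4 + 1 + 1 + 1 + 1 + 3 + 5 + 5 + 1 = 27

27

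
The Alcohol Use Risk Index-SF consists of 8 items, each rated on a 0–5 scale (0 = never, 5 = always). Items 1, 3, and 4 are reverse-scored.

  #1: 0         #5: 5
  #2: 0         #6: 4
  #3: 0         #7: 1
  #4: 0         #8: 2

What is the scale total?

Reversing items 1, 3, and 4 with 5 − raw:
Total = (5−0) + 0 + (5−0) + (5−0) + 5 + 4 + 1 + 2
      = 5 + 0 + 5 + 5 + 5 + 4 + 1 + 2 = 27

27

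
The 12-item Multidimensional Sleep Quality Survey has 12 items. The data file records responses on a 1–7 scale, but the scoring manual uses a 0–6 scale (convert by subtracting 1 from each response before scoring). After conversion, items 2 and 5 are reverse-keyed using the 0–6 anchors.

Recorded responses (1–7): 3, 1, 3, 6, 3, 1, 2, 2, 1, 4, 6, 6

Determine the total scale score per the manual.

34

Convert to 0–6: 2, 0, 2, 5, 2, 0, 1, 1, 0, 3, 5, 5
Reverse-coded (reverse-coded value = 6 − response):
  item 2: 6 − 0 = 6
  item 5: 6 − 2 = 4
Scored: 2, 6, 2, 5, 4, 0, 1, 1, 0, 3, 5, 5
Total = 34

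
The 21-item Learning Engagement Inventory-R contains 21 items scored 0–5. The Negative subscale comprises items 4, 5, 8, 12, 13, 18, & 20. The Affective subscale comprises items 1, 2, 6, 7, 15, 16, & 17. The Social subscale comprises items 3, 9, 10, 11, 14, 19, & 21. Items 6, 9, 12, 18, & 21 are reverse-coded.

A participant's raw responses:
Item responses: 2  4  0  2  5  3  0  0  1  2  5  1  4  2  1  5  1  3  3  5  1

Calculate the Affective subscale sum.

15

Affective items: 1, 2, 6, 7, 15, 16, 17.
Of these, item 6 is reverse-coded; on a 0–5 scale, reversed = 5 − raw.
  item 1: 2
  item 2: 4
  item 6: 5 − 3 = 2
  item 7: 0
  item 15: 1
  item 16: 5
  item 17: 1
Sum = 2 + 4 + 2 + 0 + 1 + 5 + 1 = 15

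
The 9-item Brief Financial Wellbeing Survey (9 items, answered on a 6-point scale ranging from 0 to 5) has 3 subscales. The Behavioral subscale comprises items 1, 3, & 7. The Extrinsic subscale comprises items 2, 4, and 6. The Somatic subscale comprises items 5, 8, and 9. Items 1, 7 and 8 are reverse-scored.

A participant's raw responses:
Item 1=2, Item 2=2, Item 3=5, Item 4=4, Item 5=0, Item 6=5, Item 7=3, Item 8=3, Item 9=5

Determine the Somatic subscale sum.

7

Somatic items: 5, 8, 9.
Of these, item 8 is reverse-scored; on a 0–5 scale, reversed = 5 − raw.
  item 5: 0
  item 8: 5 − 3 = 2
  item 9: 5
Sum = 0 + 2 + 5 = 7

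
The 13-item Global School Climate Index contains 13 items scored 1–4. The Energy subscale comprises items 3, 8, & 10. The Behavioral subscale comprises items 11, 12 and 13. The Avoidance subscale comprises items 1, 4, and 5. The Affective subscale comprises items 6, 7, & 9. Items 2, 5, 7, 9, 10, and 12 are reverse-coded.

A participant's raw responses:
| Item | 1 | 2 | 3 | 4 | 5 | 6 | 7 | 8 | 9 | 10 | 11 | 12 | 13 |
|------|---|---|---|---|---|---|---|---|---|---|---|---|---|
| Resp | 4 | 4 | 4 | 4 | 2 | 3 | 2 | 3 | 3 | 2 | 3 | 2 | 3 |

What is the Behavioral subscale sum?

Behavioral items: 11, 12, 13.
Of these, item 12 is reverse-coded; on a 1–4 scale, reversed = 5 − raw.
  item 11: 3
  item 12: 5 − 2 = 3
  item 13: 3
Sum = 3 + 3 + 3 = 9

9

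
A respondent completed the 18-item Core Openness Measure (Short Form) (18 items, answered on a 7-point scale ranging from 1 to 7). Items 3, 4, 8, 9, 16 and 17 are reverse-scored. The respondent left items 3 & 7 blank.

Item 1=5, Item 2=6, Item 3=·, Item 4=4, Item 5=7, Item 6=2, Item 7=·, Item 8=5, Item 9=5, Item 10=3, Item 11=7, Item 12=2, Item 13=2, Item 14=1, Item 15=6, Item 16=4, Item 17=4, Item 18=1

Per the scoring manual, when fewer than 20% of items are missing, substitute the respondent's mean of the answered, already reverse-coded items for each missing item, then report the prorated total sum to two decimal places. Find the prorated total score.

67.50

Reverse-coded (on a 1–7 scale, reversed = 8 − raw):
  item 4: 8 − 4 = 4
  item 8: 8 − 5 = 3
  item 9: 8 − 5 = 3
  item 16: 8 − 4 = 4
  item 17: 8 − 4 = 4
Completed scored items (16 of 18): 5, 6, 4, 7, 2, 3, 3, 3, 7, 2, 2, 1, 6, 4, 4, 1; sum = 60.
Person mean = 60 / 16 ≈ 3.7500
Prorated total = (60 / 16) × 18 = 67.50 (to 2 dp)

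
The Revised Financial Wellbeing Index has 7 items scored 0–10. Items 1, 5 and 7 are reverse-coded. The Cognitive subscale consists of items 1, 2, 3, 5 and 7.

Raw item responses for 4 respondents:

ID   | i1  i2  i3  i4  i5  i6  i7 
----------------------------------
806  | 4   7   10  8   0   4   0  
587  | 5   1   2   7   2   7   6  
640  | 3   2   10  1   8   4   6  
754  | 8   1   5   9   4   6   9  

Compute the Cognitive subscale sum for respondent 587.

Respondent 587 raw: 5, 1, 2, 7, 2, 7, 6.
Cognitive items: 1, 2, 3, 5, 7.
Reverse-coded (on a 0–10 scale, reversed = 10 − raw):
  item 1: 10 − 5 = 5
  item 2: 1
  item 3: 2
  item 5: 10 − 2 = 8
  item 7: 10 − 6 = 4
Sum = 5 + 1 + 2 + 8 + 4 = 20

20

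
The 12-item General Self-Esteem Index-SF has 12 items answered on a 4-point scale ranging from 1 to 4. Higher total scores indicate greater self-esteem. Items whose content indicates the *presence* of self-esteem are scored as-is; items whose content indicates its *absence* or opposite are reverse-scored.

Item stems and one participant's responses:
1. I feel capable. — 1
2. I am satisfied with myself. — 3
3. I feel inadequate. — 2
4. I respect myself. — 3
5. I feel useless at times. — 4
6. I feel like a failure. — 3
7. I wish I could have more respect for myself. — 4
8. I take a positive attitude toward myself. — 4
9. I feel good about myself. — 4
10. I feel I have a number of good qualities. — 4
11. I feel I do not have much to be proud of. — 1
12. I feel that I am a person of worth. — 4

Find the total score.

34

Items 3, 5, 6, 7, 11 describe the absence/opposite of self-esteem → reverse-score.
on a 1–4 scale, reversed = 5 − raw.
  item 1: 1
  item 2: 3
  item 3: 5 − 2 = 3
  item 4: 3
  item 5: 5 − 4 = 1
  item 6: 5 − 3 = 2
  item 7: 5 − 4 = 1
  item 8: 4
  item 9: 4
  item 10: 4
  item 11: 5 − 1 = 4
  item 12: 4
Total = 1 + 3 + 3 + 3 + 1 + 2 + 1 + 4 + 4 + 4 + 4 + 4 = 34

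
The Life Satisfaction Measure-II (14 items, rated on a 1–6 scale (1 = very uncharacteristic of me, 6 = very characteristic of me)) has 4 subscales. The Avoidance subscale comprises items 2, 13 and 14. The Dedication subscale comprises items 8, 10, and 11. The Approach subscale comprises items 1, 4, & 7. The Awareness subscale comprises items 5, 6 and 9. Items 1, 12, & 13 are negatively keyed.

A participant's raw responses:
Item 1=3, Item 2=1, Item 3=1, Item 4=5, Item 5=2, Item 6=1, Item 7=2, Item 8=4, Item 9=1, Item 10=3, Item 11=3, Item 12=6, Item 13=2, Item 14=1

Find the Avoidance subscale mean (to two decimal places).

2.33

Avoidance items: 2, 13, 14.
Of these, item 13 is negatively keyed; reverse-coded value = 7 − response.
  item 2: 1
  item 13: 7 − 2 = 5
  item 14: 1
Sum = 1 + 5 + 1 = 7
Mean = 7 / 3 = 2.33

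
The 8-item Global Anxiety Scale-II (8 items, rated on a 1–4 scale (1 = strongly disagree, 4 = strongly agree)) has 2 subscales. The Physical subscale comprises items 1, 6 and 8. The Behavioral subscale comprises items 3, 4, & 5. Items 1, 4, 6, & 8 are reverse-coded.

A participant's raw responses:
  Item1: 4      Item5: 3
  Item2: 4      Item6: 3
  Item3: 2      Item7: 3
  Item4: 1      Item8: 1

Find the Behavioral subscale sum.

9

Behavioral items: 3, 4, 5.
Of these, item 4 is reverse-coded; reverse-coded value = 5 − response.
  item 3: 2
  item 4: 5 − 1 = 4
  item 5: 3
Sum = 2 + 4 + 3 = 9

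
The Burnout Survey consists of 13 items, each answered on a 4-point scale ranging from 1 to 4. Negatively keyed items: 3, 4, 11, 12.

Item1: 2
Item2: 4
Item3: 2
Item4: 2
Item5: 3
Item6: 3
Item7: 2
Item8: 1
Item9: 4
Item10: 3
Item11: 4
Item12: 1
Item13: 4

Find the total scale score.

37

Raw sum = 35. Negatively keyed items: 3, 4, 11, 12; their raw sum = 9.
Each reversal replaces raw with 5 − raw, changing the total by 5 − 2·raw per item.
Total = 35 + 4·5 − 2·9 = 35 + 20 − 18 = 37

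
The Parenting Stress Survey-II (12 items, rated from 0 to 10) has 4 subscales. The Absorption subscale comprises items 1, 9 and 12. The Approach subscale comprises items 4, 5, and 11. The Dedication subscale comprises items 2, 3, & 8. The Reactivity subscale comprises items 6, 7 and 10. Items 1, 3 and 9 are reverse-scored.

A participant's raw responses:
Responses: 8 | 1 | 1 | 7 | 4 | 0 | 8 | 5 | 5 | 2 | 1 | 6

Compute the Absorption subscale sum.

13

Absorption items: 1, 9, 12.
Of these, items 1 and 9 are reverse-scored; reverse-coded value = 10 − response.
  item 1: 10 − 8 = 2
  item 9: 10 − 5 = 5
  item 12: 6
Sum = 2 + 5 + 6 = 13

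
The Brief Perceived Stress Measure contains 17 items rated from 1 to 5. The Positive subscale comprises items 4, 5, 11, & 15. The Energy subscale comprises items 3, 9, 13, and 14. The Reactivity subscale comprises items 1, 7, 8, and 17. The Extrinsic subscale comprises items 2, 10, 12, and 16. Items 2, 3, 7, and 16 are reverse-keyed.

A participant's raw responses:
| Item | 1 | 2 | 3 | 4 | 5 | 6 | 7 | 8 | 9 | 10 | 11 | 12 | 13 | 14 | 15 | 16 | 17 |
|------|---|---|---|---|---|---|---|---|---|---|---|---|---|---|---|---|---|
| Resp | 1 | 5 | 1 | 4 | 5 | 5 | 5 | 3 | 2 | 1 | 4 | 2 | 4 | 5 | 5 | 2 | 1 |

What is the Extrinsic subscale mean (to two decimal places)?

Extrinsic items: 2, 10, 12, 16.
Of these, items 2 and 16 are reverse-keyed; reversed = (1+5) − raw = 6 − raw.
  item 2: 6 − 5 = 1
  item 10: 1
  item 12: 2
  item 16: 6 − 2 = 4
Sum = 1 + 1 + 2 + 4 = 8
Mean = 8 / 4 = 2.00

2.00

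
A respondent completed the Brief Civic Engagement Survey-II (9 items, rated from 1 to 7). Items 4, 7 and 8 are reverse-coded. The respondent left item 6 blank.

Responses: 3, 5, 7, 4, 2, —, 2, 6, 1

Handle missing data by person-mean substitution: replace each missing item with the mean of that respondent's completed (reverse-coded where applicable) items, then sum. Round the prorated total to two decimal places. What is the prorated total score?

Reverse-coded (reversed = (1+7) − raw = 8 − raw):
  item 4: 8 − 4 = 4
  item 7: 8 − 2 = 6
  item 8: 8 − 6 = 2
Completed scored items (8 of 9): 3, 5, 7, 4, 2, 6, 2, 1; sum = 30.
Person mean = 30 / 8 ≈ 3.7500
Prorated total = (30 / 8) × 9 = 33.75 (to 2 dp)

33.75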